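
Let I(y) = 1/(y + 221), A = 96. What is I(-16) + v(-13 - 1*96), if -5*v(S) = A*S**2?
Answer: -9352723/41 ≈ -2.2812e+5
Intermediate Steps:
v(S) = -96*S**2/5
I(y) = 1/(221 + y)
I(-16) + v(-13 - 1*96) = 1/(221 - 16) - 96*(-13 - 1*96)**2/5 = 1/205 - 96*(-13 - 96)**2/5 = 1/205 - 96/5*(-109)**2 = 1/205 - 96/5*11881 = 1/205 - 1140576/5 = -9352723/41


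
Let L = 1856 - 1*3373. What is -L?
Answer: 1517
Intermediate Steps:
L = -1517 (L = 1856 - 3373 = -1517)
-L = -1*(-1517) = 1517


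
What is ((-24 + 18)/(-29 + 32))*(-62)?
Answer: 124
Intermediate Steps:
((-24 + 18)/(-29 + 32))*(-62) = -6/3*(-62) = -6*⅓*(-62) = -2*(-62) = 124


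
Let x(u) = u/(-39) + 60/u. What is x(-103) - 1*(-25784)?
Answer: 103582597/4017 ≈ 25786.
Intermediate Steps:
x(u) = 60/u - u/39 (x(u) = u*(-1/39) + 60/u = -u/39 + 60/u = 60/u - u/39)
x(-103) - 1*(-25784) = (60/(-103) - 1/39*(-103)) - 1*(-25784) = (60*(-1/103) + 103/39) + 25784 = (-60/103 + 103/39) + 25784 = 8269/4017 + 25784 = 103582597/4017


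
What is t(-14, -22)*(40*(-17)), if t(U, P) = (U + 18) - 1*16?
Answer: 8160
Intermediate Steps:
t(U, P) = 2 + U (t(U, P) = (18 + U) - 16 = 2 + U)
t(-14, -22)*(40*(-17)) = (2 - 14)*(40*(-17)) = -12*(-680) = 8160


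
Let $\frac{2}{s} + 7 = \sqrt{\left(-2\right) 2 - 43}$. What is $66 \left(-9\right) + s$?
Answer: $- \frac{28519}{48} - \frac{i \sqrt{47}}{48} \approx -594.15 - 0.14283 i$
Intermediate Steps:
$s = \frac{2}{-7 + i \sqrt{47}}$ ($s = \frac{2}{-7 + \sqrt{\left(-2\right) 2 - 43}} = \frac{2}{-7 + \sqrt{-4 - 43}} = \frac{2}{-7 + \sqrt{-47}} = \frac{2}{-7 + i \sqrt{47}} \approx -0.14583 - 0.14283 i$)
$66 \left(-9\right) + s = 66 \left(-9\right) - \left(\frac{7}{48} + \frac{i \sqrt{47}}{48}\right) = -594 - \left(\frac{7}{48} + \frac{i \sqrt{47}}{48}\right) = - \frac{28519}{48} - \frac{i \sqrt{47}}{48}$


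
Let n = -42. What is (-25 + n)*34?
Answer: -2278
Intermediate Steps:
(-25 + n)*34 = (-25 - 42)*34 = -67*34 = -2278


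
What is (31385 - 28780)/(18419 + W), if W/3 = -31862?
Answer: -2605/77167 ≈ -0.033758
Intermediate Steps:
W = -95586 (W = 3*(-31862) = -95586)
(31385 - 28780)/(18419 + W) = (31385 - 28780)/(18419 - 95586) = 2605/(-77167) = 2605*(-1/77167) = -2605/77167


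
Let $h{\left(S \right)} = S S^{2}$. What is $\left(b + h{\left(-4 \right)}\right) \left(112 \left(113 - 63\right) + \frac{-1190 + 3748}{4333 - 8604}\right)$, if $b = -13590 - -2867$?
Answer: $- \frac{257971558054}{4271} \approx -6.0401 \cdot 10^{7}$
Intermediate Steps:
$b = -10723$ ($b = -13590 + 2867 = -10723$)
$h{\left(S \right)} = S^{3}$
$\left(b + h{\left(-4 \right)}\right) \left(112 \left(113 - 63\right) + \frac{-1190 + 3748}{4333 - 8604}\right) = \left(-10723 + \left(-4\right)^{3}\right) \left(112 \left(113 - 63\right) + \frac{-1190 + 3748}{4333 - 8604}\right) = \left(-10723 - 64\right) \left(112 \cdot 50 + \frac{2558}{-4271}\right) = - 10787 \left(5600 + 2558 \left(- \frac{1}{4271}\right)\right) = - 10787 \left(5600 - \frac{2558}{4271}\right) = \left(-10787\right) \frac{23915042}{4271} = - \frac{257971558054}{4271}$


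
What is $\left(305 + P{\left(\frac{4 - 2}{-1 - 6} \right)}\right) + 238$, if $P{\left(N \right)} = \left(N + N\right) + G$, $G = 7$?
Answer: $\frac{3846}{7} \approx 549.43$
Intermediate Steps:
$P{\left(N \right)} = 7 + 2 N$ ($P{\left(N \right)} = \left(N + N\right) + 7 = 2 N + 7 = 7 + 2 N$)
$\left(305 + P{\left(\frac{4 - 2}{-1 - 6} \right)}\right) + 238 = \left(305 + \left(7 + 2 \frac{4 - 2}{-1 - 6}\right)\right) + 238 = \left(305 + \left(7 + 2 \frac{2}{-7}\right)\right) + 238 = \left(305 + \left(7 + 2 \cdot 2 \left(- \frac{1}{7}\right)\right)\right) + 238 = \left(305 + \left(7 + 2 \left(- \frac{2}{7}\right)\right)\right) + 238 = \left(305 + \left(7 - \frac{4}{7}\right)\right) + 238 = \left(305 + \frac{45}{7}\right) + 238 = \frac{2180}{7} + 238 = \frac{3846}{7}$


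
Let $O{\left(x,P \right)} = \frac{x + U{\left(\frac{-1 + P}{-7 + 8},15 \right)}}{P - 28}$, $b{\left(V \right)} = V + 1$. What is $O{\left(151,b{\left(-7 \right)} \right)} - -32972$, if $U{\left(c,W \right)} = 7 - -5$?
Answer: $\frac{1120885}{34} \approx 32967.0$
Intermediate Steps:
$U{\left(c,W \right)} = 12$ ($U{\left(c,W \right)} = 7 + 5 = 12$)
$b{\left(V \right)} = 1 + V$
$O{\left(x,P \right)} = \frac{12 + x}{-28 + P}$ ($O{\left(x,P \right)} = \frac{x + 12}{P - 28} = \frac{12 + x}{-28 + P}$)
$O{\left(151,b{\left(-7 \right)} \right)} - -32972 = \frac{12 + 151}{-28 + \left(1 - 7\right)} - -32972 = \frac{1}{-28 - 6} \cdot 163 + 32972 = \frac{1}{-34} \cdot 163 + 32972 = \left(- \frac{1}{34}\right) 163 + 32972 = - \frac{163}{34} + 32972 = \frac{1120885}{34}$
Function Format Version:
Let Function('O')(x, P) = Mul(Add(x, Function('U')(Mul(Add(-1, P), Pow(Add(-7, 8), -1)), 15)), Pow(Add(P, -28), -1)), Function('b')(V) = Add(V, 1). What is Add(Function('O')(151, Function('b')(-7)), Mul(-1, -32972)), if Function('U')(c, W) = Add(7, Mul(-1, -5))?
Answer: Rational(1120885, 34) ≈ 32967.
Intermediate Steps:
Function('U')(c, W) = 12 (Function('U')(c, W) = Add(7, 5) = 12)
Function('b')(V) = Add(1, V)
Function('O')(x, P) = Mul(Pow(Add(-28, P), -1), Add(12, x)) (Function('O')(x, P) = Mul(Add(x, 12), Pow(Add(P, -28), -1)) = Mul(Add(12, x), Pow(Add(-28, P), -1)) = Mul(Pow(Add(-28, P), -1), Add(12, x)))
Add(Function('O')(151, Function('b')(-7)), Mul(-1, -32972)) = Add(Mul(Pow(Add(-28, Add(1, -7)), -1), Add(12, 151)), Mul(-1, -32972)) = Add(Mul(Pow(Add(-28, -6), -1), 163), 32972) = Add(Mul(Pow(-34, -1), 163), 32972) = Add(Mul(Rational(-1, 34), 163), 32972) = Add(Rational(-163, 34), 32972) = Rational(1120885, 34)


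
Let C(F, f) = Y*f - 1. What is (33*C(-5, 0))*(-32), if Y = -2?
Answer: 1056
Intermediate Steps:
C(F, f) = -1 - 2*f (C(F, f) = -2*f - 1 = -1 - 2*f)
(33*C(-5, 0))*(-32) = (33*(-1 - 2*0))*(-32) = (33*(-1 + 0))*(-32) = (33*(-1))*(-32) = -33*(-32) = 1056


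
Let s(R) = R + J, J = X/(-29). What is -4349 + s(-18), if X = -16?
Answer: -126627/29 ≈ -4366.4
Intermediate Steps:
J = 16/29 (J = -16/(-29) = -16*(-1/29) = 16/29 ≈ 0.55172)
s(R) = 16/29 + R (s(R) = R + 16/29 = 16/29 + R)
-4349 + s(-18) = -4349 + (16/29 - 18) = -4349 - 506/29 = -126627/29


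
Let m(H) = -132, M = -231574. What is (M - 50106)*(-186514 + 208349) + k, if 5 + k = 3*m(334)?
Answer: -6150483201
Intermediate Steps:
k = -401 (k = -5 + 3*(-132) = -5 - 396 = -401)
(M - 50106)*(-186514 + 208349) + k = (-231574 - 50106)*(-186514 + 208349) - 401 = -281680*21835 - 401 = -6150482800 - 401 = -6150483201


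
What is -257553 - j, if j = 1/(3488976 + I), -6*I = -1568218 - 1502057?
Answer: -2060778650483/8001377 ≈ -2.5755e+5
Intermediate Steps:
I = 1023425/2 (I = -(-1568218 - 1502057)/6 = -1/6*(-3070275) = 1023425/2 ≈ 5.1171e+5)
j = 2/8001377 (j = 1/(3488976 + 1023425/2) = 1/(8001377/2) = 2/8001377 ≈ 2.4996e-7)
-257553 - j = -257553 - 1*2/8001377 = -257553 - 2/8001377 = -2060778650483/8001377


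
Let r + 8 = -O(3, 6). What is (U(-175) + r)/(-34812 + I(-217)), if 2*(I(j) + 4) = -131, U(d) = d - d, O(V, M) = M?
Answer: 28/69763 ≈ 0.00040136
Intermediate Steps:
U(d) = 0
r = -14 (r = -8 - 1*6 = -8 - 6 = -14)
I(j) = -139/2 (I(j) = -4 + (1/2)*(-131) = -4 - 131/2 = -139/2)
(U(-175) + r)/(-34812 + I(-217)) = (0 - 14)/(-34812 - 139/2) = -14/(-69763/2) = -14*(-2/69763) = 28/69763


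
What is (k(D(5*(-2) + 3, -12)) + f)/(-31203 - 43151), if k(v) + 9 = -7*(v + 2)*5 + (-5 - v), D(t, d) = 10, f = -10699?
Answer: 11143/74354 ≈ 0.14986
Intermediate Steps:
k(v) = -84 - 36*v (k(v) = -9 + (-7*(v + 2)*5 + (-5 - v)) = -9 + (-7*(2 + v)*5 + (-5 - v)) = -9 + (-7*(10 + 5*v) + (-5 - v)) = -9 + ((-70 - 35*v) + (-5 - v)) = -9 + (-75 - 36*v) = -84 - 36*v)
(k(D(5*(-2) + 3, -12)) + f)/(-31203 - 43151) = ((-84 - 36*10) - 10699)/(-31203 - 43151) = ((-84 - 360) - 10699)/(-74354) = (-444 - 10699)*(-1/74354) = -11143*(-1/74354) = 11143/74354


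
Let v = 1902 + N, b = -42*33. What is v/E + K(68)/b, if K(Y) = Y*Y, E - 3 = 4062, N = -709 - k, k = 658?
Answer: -601835/187803 ≈ -3.2046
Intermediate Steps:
N = -1367 (N = -709 - 1*658 = -709 - 658 = -1367)
E = 4065 (E = 3 + 4062 = 4065)
K(Y) = Y²
b = -1386
v = 535 (v = 1902 - 1367 = 535)
v/E + K(68)/b = 535/4065 + 68²/(-1386) = 535*(1/4065) + 4624*(-1/1386) = 107/813 - 2312/693 = -601835/187803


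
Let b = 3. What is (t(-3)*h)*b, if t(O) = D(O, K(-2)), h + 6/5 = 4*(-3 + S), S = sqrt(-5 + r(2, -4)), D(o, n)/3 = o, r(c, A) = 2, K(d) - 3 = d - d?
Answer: 1782/5 - 108*I*sqrt(3) ≈ 356.4 - 187.06*I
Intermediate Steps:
K(d) = 3 (K(d) = 3 + (d - d) = 3 + 0 = 3)
D(o, n) = 3*o
S = I*sqrt(3) (S = sqrt(-5 + 2) = sqrt(-3) = I*sqrt(3) ≈ 1.732*I)
h = -66/5 + 4*I*sqrt(3) (h = -6/5 + 4*(-3 + I*sqrt(3)) = -6/5 + (-12 + 4*I*sqrt(3)) = -66/5 + 4*I*sqrt(3) ≈ -13.2 + 6.9282*I)
t(O) = 3*O
(t(-3)*h)*b = ((3*(-3))*(-66/5 + 4*I*sqrt(3)))*3 = -9*(-66/5 + 4*I*sqrt(3))*3 = (594/5 - 36*I*sqrt(3))*3 = 1782/5 - 108*I*sqrt(3)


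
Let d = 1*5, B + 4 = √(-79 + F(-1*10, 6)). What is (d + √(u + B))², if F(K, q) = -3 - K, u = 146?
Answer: (5 + √2*√(71 + 3*I*√2))² ≈ 286.22 + 12.044*I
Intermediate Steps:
B = -4 + 6*I*√2 (B = -4 + √(-79 + (-3 - (-1)*10)) = -4 + √(-79 + (-3 - 1*(-10))) = -4 + √(-79 + (-3 + 10)) = -4 + √(-79 + 7) = -4 + √(-72) = -4 + 6*I*√2 ≈ -4.0 + 8.4853*I)
d = 5
(d + √(u + B))² = (5 + √(146 + (-4 + 6*I*√2)))² = (5 + √(142 + 6*I*√2))²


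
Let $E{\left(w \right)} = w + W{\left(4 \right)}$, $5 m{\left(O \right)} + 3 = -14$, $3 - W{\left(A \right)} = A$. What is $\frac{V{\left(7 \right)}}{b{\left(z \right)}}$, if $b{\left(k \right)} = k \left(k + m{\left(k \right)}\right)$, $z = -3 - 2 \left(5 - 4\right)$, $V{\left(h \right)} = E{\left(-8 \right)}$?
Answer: $- \frac{3}{14} \approx -0.21429$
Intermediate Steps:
$W{\left(A \right)} = 3 - A$
$m{\left(O \right)} = - \frac{17}{5}$ ($m{\left(O \right)} = - \frac{3}{5} + \frac{1}{5} \left(-14\right) = - \frac{3}{5} - \frac{14}{5} = - \frac{17}{5}$)
$E{\left(w \right)} = -1 + w$ ($E{\left(w \right)} = w + \left(3 - 4\right) = w - 1 = -1 + w$)
$V{\left(h \right)} = -9$ ($V{\left(h \right)} = -1 - 8 = -9$)
$z = -5$ ($z = -3 - 2 \left(5 - 4\right) = -3 - 2 = -5$)
$b{\left(k \right)} = k \left(- \frac{17}{5} + k\right)$ ($b{\left(k \right)} = k \left(k - \frac{17}{5}\right) = k \left(- \frac{17}{5} + k\right)$)
$\frac{V{\left(7 \right)}}{b{\left(z \right)}} = - \frac{9}{\frac{1}{5} \left(-5\right) \left(-17 + 5 \left(-5\right)\right)} = - \frac{9}{\frac{1}{5} \left(-5\right) \left(-17 - 25\right)} = - \frac{9}{\frac{1}{5} \left(-5\right) \left(-42\right)} = - \frac{9}{42} = \left(-9\right) \frac{1}{42} = - \frac{3}{14}$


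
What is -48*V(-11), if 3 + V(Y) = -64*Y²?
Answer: 371856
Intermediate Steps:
V(Y) = -3 - 64*Y²
-48*V(-11) = -48*(-3 - 64*(-11)²) = -48*(-3 - 64*121) = -48*(-3 - 7744) = -48*(-7747) = 371856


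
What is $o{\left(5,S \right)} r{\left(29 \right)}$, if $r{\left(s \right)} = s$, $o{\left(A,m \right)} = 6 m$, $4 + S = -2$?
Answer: $-1044$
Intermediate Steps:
$S = -6$ ($S = -4 - 2 = -6$)
$o{\left(5,S \right)} r{\left(29 \right)} = 6 \left(-6\right) 29 = \left(-36\right) 29 = -1044$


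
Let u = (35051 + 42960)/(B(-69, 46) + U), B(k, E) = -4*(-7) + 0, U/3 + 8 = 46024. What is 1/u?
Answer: 138076/78011 ≈ 1.7700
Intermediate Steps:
U = 138048 (U = -24 + 3*46024 = -24 + 138072 = 138048)
B(k, E) = 28 (B(k, E) = 28 + 0 = 28)
u = 78011/138076 (u = (35051 + 42960)/(28 + 138048) = 78011/138076 ≈ 0.56499)
1/u = 1/(78011/138076) = 138076/78011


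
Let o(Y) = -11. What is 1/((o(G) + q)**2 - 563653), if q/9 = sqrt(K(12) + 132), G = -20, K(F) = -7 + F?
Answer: -184145/101726352759 + 22*sqrt(137)/33908784253 ≈ -1.8026e-6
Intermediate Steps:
q = 9*sqrt(137) (q = 9*sqrt((-7 + 12) + 132) = 9*sqrt(5 + 132) = 9*sqrt(137) ≈ 105.34)
1/((o(G) + q)**2 - 563653) = 1/((-11 + 9*sqrt(137))**2 - 563653) = 1/(-563653 + (-11 + 9*sqrt(137))**2)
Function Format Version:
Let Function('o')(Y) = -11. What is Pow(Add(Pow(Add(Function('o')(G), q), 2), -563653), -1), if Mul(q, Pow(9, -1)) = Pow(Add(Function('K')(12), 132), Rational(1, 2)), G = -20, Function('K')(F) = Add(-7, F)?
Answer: Add(Rational(-184145, 101726352759), Mul(Rational(22, 33908784253), Pow(137, Rational(1, 2)))) ≈ -1.8026e-6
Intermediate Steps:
q = Mul(9, Pow(137, Rational(1, 2))) (q = Mul(9, Pow(Add(Add(-7, 12), 132), Rational(1, 2))) = Mul(9, Pow(Add(5, 132), Rational(1, 2))) = Mul(9, Pow(137, Rational(1, 2))) ≈ 105.34)
Pow(Add(Pow(Add(Function('o')(G), q), 2), -563653), -1) = Pow(Add(Pow(Add(-11, Mul(9, Pow(137, Rational(1, 2)))), 2), -563653), -1) = Pow(Add(-563653, Pow(Add(-11, Mul(9, Pow(137, Rational(1, 2)))), 2)), -1)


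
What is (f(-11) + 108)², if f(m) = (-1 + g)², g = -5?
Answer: 20736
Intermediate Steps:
f(m) = 36 (f(m) = (-1 - 5)² = (-6)² = 36)
(f(-11) + 108)² = (36 + 108)² = 144² = 20736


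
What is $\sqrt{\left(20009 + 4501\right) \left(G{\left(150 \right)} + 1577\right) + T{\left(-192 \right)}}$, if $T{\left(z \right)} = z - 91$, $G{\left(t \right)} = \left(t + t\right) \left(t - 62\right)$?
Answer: $\sqrt{685715987} \approx 26186.0$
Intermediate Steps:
$G{\left(t \right)} = 2 t \left(-62 + t\right)$
$T{\left(z \right)} = -91 + z$
$\sqrt{\left(20009 + 4501\right) \left(G{\left(150 \right)} + 1577\right) + T{\left(-192 \right)}} = \sqrt{\left(20009 + 4501\right) \left(2 \cdot 150 \left(-62 + 150\right) + 1577\right) - 283} = \sqrt{24510 \left(2 \cdot 150 \cdot 88 + 1577\right) - 283} = \sqrt{24510 \left(26400 + 1577\right) - 283} = \sqrt{24510 \cdot 27977 - 283} = \sqrt{685716270 - 283} = \sqrt{685715987}$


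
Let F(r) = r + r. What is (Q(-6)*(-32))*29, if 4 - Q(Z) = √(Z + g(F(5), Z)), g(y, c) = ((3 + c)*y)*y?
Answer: -3712 + 2784*I*√34 ≈ -3712.0 + 16233.0*I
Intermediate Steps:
F(r) = 2*r
g(y, c) = y²*(3 + c) (g(y, c) = (y*(3 + c))*y = y²*(3 + c))
Q(Z) = 4 - √(300 + 101*Z) (Q(Z) = 4 - √(Z + (2*5)²*(3 + Z)) = 4 - √(Z + 10²*(3 + Z)) = 4 - √(Z + 100*(3 + Z)) = 4 - √(Z + (300 + 100*Z)) = 4 - √(300 + 101*Z))
(Q(-6)*(-32))*29 = ((4 - √(300 + 101*(-6)))*(-32))*29 = ((4 - √(300 - 606))*(-32))*29 = ((4 - √(-306))*(-32))*29 = ((4 - 3*I*√34)*(-32))*29 = (-128 + 96*I*√34)*29 = -3712 + 2784*I*√34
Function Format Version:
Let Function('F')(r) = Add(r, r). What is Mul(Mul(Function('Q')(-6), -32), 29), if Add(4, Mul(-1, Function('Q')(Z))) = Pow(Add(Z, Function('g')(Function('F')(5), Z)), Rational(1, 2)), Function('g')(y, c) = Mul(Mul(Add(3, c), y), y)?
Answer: Add(-3712, Mul(2784, I, Pow(34, Rational(1, 2)))) ≈ Add(-3712.0, Mul(16233., I))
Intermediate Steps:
Function('F')(r) = Mul(2, r)
Function('g')(y, c) = Mul(Pow(y, 2), Add(3, c)) (Function('g')(y, c) = Mul(Mul(y, Add(3, c)), y) = Mul(Pow(y, 2), Add(3, c)))
Function('Q')(Z) = Add(4, Mul(-1, Pow(Add(300, Mul(101, Z)), Rational(1, 2)))) (Function('Q')(Z) = Add(4, Mul(-1, Pow(Add(Z, Mul(Pow(Mul(2, 5), 2), Add(3, Z))), Rational(1, 2)))) = Add(4, Mul(-1, Pow(Add(Z, Mul(Pow(10, 2), Add(3, Z))), Rational(1, 2)))) = Add(4, Mul(-1, Pow(Add(Z, Mul(100, Add(3, Z))), Rational(1, 2)))) = Add(4, Mul(-1, Pow(Add(Z, Add(300, Mul(100, Z))), Rational(1, 2)))) = Add(4, Mul(-1, Pow(Add(300, Mul(101, Z)), Rational(1, 2)))))
Mul(Mul(Function('Q')(-6), -32), 29) = Mul(Mul(Add(4, Mul(-1, Pow(Add(300, Mul(101, -6)), Rational(1, 2)))), -32), 29) = Mul(Mul(Add(4, Mul(-1, Pow(Add(300, -606), Rational(1, 2)))), -32), 29) = Mul(Mul(Add(4, Mul(-1, Pow(-306, Rational(1, 2)))), -32), 29) = Mul(Mul(Add(4, Mul(-1, Mul(3, I, Pow(34, Rational(1, 2))))), -32), 29) = Mul(Mul(Add(4, Mul(-3, I, Pow(34, Rational(1, 2)))), -32), 29) = Mul(Add(-128, Mul(96, I, Pow(34, Rational(1, 2)))), 29) = Add(-3712, Mul(2784, I, Pow(34, Rational(1, 2))))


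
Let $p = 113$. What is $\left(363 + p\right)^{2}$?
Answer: $226576$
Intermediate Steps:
$\left(363 + p\right)^{2} = \left(363 + 113\right)^{2} = 476^{2} = 226576$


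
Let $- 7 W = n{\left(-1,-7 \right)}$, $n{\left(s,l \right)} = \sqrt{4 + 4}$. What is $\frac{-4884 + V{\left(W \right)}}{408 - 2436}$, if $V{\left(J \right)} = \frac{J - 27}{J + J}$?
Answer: $\frac{9767}{4056} - \frac{63 \sqrt{2}}{5408} \approx 2.3916$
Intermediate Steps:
$n{\left(s,l \right)} = 2 \sqrt{2}$ ($n{\left(s,l \right)} = \sqrt{8} = 2 \sqrt{2}$)
$W = - \frac{2 \sqrt{2}}{7} \approx -0.40406$
$V{\left(J \right)} = \frac{-27 + J}{2 J}$ ($V{\left(J \right)} = \frac{J - 27}{2 J} = \left(-27 + J\right) \frac{1}{2 J} = \frac{-27 + J}{2 J}$)
$\frac{-4884 + V{\left(W \right)}}{408 - 2436} = \frac{-4884 + \frac{-27 - \frac{2 \sqrt{2}}{7}}{2 \left(- \frac{2 \sqrt{2}}{7}\right)}}{408 - 2436} = \frac{-4884 + \frac{- \frac{7 \sqrt{2}}{4} \left(-27 - \frac{2 \sqrt{2}}{7}\right)}{2}}{-2028} = \left(-4884 - \frac{7 \sqrt{2} \left(-27 - \frac{2 \sqrt{2}}{7}\right)}{8}\right) \left(- \frac{1}{2028}\right) = \frac{407}{169} + \frac{7 \sqrt{2} \left(-27 - \frac{2 \sqrt{2}}{7}\right)}{16224}$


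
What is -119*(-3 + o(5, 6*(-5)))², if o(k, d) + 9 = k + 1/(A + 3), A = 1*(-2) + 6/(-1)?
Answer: -154224/25 ≈ -6169.0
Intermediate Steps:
A = -8 (A = -2 + 6*(-1) = -2 - 6 = -8)
o(k, d) = -46/5 + k (o(k, d) = -9 + (k + 1/(-8 + 3)) = -9 + (k + 1/(-5)) = -9 + (k - ⅕) = -9 + (-⅕ + k) = -46/5 + k)
-119*(-3 + o(5, 6*(-5)))² = -119*(-3 + (-46/5 + 5))² = -119*(-3 - 21/5)² = -119*(-36/5)² = -119*1296/25 = -154224/25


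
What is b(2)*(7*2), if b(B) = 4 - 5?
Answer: -14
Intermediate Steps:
b(B) = -1
b(2)*(7*2) = -7*2 = -1*14 = -14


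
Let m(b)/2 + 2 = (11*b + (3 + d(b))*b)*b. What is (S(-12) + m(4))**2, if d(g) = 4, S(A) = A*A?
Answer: 512656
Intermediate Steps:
S(A) = A**2
m(b) = -4 + 36*b**2 (m(b) = -4 + 2*((11*b + (3 + 4)*b)*b) = -4 + 2*((11*b + 7*b)*b) = -4 + 2*((18*b)*b) = -4 + 2*(18*b**2) = -4 + 36*b**2)
(S(-12) + m(4))**2 = ((-12)**2 + (-4 + 36*4**2))**2 = (144 + (-4 + 36*16))**2 = (144 + (-4 + 576))**2 = (144 + 572)**2 = 716**2 = 512656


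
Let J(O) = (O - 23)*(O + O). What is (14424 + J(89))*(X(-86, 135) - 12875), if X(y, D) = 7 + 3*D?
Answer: -326181636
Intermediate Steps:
J(O) = 2*O*(-23 + O) (J(O) = (-23 + O)*(2*O) = 2*O*(-23 + O))
(14424 + J(89))*(X(-86, 135) - 12875) = (14424 + 2*89*(-23 + 89))*((7 + 3*135) - 12875) = (14424 + 2*89*66)*((7 + 405) - 12875) = (14424 + 11748)*(412 - 12875) = 26172*(-12463) = -326181636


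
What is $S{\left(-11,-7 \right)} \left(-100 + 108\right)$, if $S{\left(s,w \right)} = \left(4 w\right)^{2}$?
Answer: $6272$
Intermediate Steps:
$S{\left(s,w \right)} = 16 w^{2}$
$S{\left(-11,-7 \right)} \left(-100 + 108\right) = 16 \left(-7\right)^{2} \left(-100 + 108\right) = 16 \cdot 49 \cdot 8 = 784 \cdot 8 = 6272$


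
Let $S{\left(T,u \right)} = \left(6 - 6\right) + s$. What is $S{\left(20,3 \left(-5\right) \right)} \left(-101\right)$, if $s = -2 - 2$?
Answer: $404$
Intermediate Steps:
$s = -4$
$S{\left(T,u \right)} = -4$ ($S{\left(T,u \right)} = \left(6 - 6\right) - 4 = 0 - 4 = -4$)
$S{\left(20,3 \left(-5\right) \right)} \left(-101\right) = \left(-4\right) \left(-101\right) = 404$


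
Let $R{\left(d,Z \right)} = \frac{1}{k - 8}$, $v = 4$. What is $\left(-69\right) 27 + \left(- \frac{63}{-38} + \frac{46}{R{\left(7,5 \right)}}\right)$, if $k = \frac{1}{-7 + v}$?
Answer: $- \frac{255893}{114} \approx -2244.7$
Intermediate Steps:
$k = - \frac{1}{3}$ ($k = \frac{1}{-7 + 4} = \frac{1}{-3} = - \frac{1}{3} \approx -0.33333$)
$R{\left(d,Z \right)} = - \frac{3}{25}$ ($R{\left(d,Z \right)} = \frac{1}{- \frac{1}{3} - 8} = \frac{1}{- \frac{25}{3}} = - \frac{3}{25}$)
$\left(-69\right) 27 + \left(- \frac{63}{-38} + \frac{46}{R{\left(7,5 \right)}}\right) = \left(-69\right) 27 + \left(- \frac{63}{-38} + \frac{46}{- \frac{3}{25}}\right) = -1863 + \left(\left(-63\right) \left(- \frac{1}{38}\right) + 46 \left(- \frac{25}{3}\right)\right) = -1863 + \left(\frac{63}{38} - \frac{1150}{3}\right) = -1863 - \frac{43511}{114} = - \frac{255893}{114}$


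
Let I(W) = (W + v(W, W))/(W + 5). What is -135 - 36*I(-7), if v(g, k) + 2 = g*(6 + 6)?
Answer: -1809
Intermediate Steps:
v(g, k) = -2 + 12*g (v(g, k) = -2 + g*(6 + 6) = -2 + g*12 = -2 + 12*g)
I(W) = (-2 + 13*W)/(5 + W) (I(W) = (W + (-2 + 12*W))/(W + 5) = (-2 + 13*W)/(5 + W))
-135 - 36*I(-7) = -135 - 36*(-2 + 13*(-7))/(5 - 7) = -135 - 36*(-2 - 91)/(-2) = -135 - (-18)*(-93) = -135 - 36*93/2 = -135 - 1674 = -1809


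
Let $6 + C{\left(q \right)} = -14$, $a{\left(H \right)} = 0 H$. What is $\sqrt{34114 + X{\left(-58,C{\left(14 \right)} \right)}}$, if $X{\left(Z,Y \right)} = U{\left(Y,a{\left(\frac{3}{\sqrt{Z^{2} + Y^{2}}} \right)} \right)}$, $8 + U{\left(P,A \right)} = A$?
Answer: $\sqrt{34106} \approx 184.68$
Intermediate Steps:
$a{\left(H \right)} = 0$
$U{\left(P,A \right)} = -8 + A$
$C{\left(q \right)} = -20$ ($C{\left(q \right)} = -6 - 14 = -20$)
$X{\left(Z,Y \right)} = -8$ ($X{\left(Z,Y \right)} = -8 + 0 = -8$)
$\sqrt{34114 + X{\left(-58,C{\left(14 \right)} \right)}} = \sqrt{34114 - 8} = \sqrt{34106}$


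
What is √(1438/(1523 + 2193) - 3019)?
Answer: I*√10420747214/1858 ≈ 54.942*I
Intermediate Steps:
√(1438/(1523 + 2193) - 3019) = √(1438/3716 - 3019) = √(1438*(1/3716) - 3019) = √(719/1858 - 3019) = √(-5608583/1858) = I*√10420747214/1858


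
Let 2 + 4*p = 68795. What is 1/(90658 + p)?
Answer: 4/431425 ≈ 9.2716e-6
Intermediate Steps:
p = 68793/4 (p = -½ + (¼)*68795 = -½ + 68795/4 = 68793/4 ≈ 17198.)
1/(90658 + p) = 1/(90658 + 68793/4) = 1/(431425/4) = 4/431425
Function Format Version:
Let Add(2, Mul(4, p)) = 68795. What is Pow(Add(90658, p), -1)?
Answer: Rational(4, 431425) ≈ 9.2716e-6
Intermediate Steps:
p = Rational(68793, 4) (p = Add(Rational(-1, 2), Mul(Rational(1, 4), 68795)) = Add(Rational(-1, 2), Rational(68795, 4)) = Rational(68793, 4) ≈ 17198.)
Pow(Add(90658, p), -1) = Pow(Add(90658, Rational(68793, 4)), -1) = Pow(Rational(431425, 4), -1) = Rational(4, 431425)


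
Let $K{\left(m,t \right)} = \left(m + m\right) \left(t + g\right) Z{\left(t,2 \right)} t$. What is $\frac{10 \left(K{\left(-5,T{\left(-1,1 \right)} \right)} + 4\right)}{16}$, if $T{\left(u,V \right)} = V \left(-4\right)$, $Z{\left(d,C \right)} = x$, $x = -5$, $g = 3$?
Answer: $\frac{255}{2} \approx 127.5$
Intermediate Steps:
$Z{\left(d,C \right)} = -5$
$T{\left(u,V \right)} = - 4 V$
$K{\left(m,t \right)} = - 10 m t \left(3 + t\right)$ ($K{\left(m,t \right)} = \left(m + m\right) \left(t + 3\right) \left(-5\right) t = 2 m \left(3 + t\right) \left(-5\right) t = - 10 m \left(3 + t\right) t = - 10 m t \left(3 + t\right)$)
$\frac{10 \left(K{\left(-5,T{\left(-1,1 \right)} \right)} + 4\right)}{16} = \frac{10 \left(\left(-10\right) \left(-5\right) \left(\left(-4\right) 1\right) \left(3 - 4\right) + 4\right)}{16} = 10 \left(\left(-10\right) \left(-5\right) \left(-4\right) \left(3 - 4\right) + 4\right) \frac{1}{16} = 10 \left(\left(-10\right) \left(-5\right) \left(-4\right) \left(-1\right) + 4\right) \frac{1}{16} = 10 \left(200 + 4\right) \frac{1}{16} = 10 \cdot 204 \cdot \frac{1}{16} = 2040 \cdot \frac{1}{16} = \frac{255}{2}$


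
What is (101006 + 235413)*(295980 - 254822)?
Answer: 13846333202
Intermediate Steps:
(101006 + 235413)*(295980 - 254822) = 336419*41158 = 13846333202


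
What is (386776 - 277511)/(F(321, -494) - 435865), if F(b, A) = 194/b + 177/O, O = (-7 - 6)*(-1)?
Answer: -455962845/1818805306 ≈ -0.25069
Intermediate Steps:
O = 13 (O = -13*(-1) = 13)
F(b, A) = 177/13 + 194/b (F(b, A) = 194/b + 177/13 = 177/13 + 194/b)
(386776 - 277511)/(F(321, -494) - 435865) = (386776 - 277511)/((177/13 + 194/321) - 435865) = 109265/((177/13 + 194*(1/321)) - 435865) = 109265/((177/13 + 194/321) - 435865) = 109265/(59339/4173 - 435865) = 109265/(-1818805306/4173) = 109265*(-4173/1818805306) = -455962845/1818805306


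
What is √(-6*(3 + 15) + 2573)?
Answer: √2465 ≈ 49.649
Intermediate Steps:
√(-6*(3 + 15) + 2573) = √(-6*18 + 2573) = √(-108 + 2573) = √2465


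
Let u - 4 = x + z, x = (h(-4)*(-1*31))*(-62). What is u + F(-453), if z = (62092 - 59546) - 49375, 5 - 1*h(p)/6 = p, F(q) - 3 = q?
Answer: 56513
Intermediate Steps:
F(q) = 3 + q
h(p) = 30 - 6*p
z = -46829 (z = 2546 - 49375 = -46829)
x = 103788 (x = ((30 - 6*(-4))*(-1*31))*(-62) = ((30 + 24)*(-31))*(-62) = (54*(-31))*(-62) = -1674*(-62) = 103788)
u = 56963 (u = 4 + (103788 - 46829) = 4 + 56959 = 56963)
u + F(-453) = 56963 + (3 - 453) = 56963 - 450 = 56513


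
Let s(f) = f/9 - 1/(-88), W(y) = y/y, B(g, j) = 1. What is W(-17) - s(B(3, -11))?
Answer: 695/792 ≈ 0.87753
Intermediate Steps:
W(y) = 1
s(f) = 1/88 + f/9 (s(f) = f*(⅑) - 1*(-1/88) = f/9 + 1/88 = 1/88 + f/9)
W(-17) - s(B(3, -11)) = 1 - (1/88 + (⅑)*1) = 1 - (1/88 + ⅑) = 1 - 1*97/792 = 1 - 97/792 = 695/792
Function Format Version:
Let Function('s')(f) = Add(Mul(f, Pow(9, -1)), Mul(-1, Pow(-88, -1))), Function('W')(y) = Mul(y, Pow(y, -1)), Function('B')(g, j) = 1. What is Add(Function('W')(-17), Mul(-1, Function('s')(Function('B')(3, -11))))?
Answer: Rational(695, 792) ≈ 0.87753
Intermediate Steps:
Function('W')(y) = 1
Function('s')(f) = Add(Rational(1, 88), Mul(Rational(1, 9), f)) (Function('s')(f) = Add(Mul(f, Rational(1, 9)), Mul(-1, Rational(-1, 88))) = Add(Mul(Rational(1, 9), f), Rational(1, 88)) = Add(Rational(1, 88), Mul(Rational(1, 9), f)))
Add(Function('W')(-17), Mul(-1, Function('s')(Function('B')(3, -11)))) = Add(1, Mul(-1, Add(Rational(1, 88), Mul(Rational(1, 9), 1)))) = Add(1, Mul(-1, Add(Rational(1, 88), Rational(1, 9)))) = Add(1, Mul(-1, Rational(97, 792))) = Add(1, Rational(-97, 792)) = Rational(695, 792)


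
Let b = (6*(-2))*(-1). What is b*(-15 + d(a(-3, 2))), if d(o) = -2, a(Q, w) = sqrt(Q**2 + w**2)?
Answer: -204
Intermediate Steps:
b = 12 (b = -12*(-1) = 12)
b*(-15 + d(a(-3, 2))) = 12*(-15 - 2) = 12*(-17) = -204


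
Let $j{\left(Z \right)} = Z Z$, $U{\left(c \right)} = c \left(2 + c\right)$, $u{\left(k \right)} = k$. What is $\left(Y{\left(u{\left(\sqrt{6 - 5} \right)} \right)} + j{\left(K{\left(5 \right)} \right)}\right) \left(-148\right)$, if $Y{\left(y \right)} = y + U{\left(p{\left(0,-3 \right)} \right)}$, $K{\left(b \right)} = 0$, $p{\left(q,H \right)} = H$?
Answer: $-592$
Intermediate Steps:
$j{\left(Z \right)} = Z^{2}$
$Y{\left(y \right)} = 3 + y$ ($Y{\left(y \right)} = y - 3 \left(2 - 3\right) = y - -3 = y + 3 = 3 + y$)
$\left(Y{\left(u{\left(\sqrt{6 - 5} \right)} \right)} + j{\left(K{\left(5 \right)} \right)}\right) \left(-148\right) = \left(\left(3 + \sqrt{6 - 5}\right) + 0^{2}\right) \left(-148\right) = \left(\left(3 + \sqrt{1}\right) + 0\right) \left(-148\right) = \left(\left(3 + 1\right) + 0\right) \left(-148\right) = \left(4 + 0\right) \left(-148\right) = 4 \left(-148\right) = -592$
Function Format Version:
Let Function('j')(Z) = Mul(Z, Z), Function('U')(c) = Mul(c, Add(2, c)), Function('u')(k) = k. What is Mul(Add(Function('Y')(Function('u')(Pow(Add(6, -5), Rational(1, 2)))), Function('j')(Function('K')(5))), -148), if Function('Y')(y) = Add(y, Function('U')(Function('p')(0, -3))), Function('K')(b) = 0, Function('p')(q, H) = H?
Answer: -592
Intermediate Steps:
Function('j')(Z) = Pow(Z, 2)
Function('Y')(y) = Add(3, y) (Function('Y')(y) = Add(y, Mul(-3, Add(2, -3))) = Add(y, Mul(-3, -1)) = Add(y, 3) = Add(3, y))
Mul(Add(Function('Y')(Function('u')(Pow(Add(6, -5), Rational(1, 2)))), Function('j')(Function('K')(5))), -148) = Mul(Add(Add(3, Pow(Add(6, -5), Rational(1, 2))), Pow(0, 2)), -148) = Mul(Add(Add(3, Pow(1, Rational(1, 2))), 0), -148) = Mul(Add(Add(3, 1), 0), -148) = Mul(Add(4, 0), -148) = Mul(4, -148) = -592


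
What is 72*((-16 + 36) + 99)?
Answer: 8568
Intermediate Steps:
72*((-16 + 36) + 99) = 72*(20 + 99) = 72*119 = 8568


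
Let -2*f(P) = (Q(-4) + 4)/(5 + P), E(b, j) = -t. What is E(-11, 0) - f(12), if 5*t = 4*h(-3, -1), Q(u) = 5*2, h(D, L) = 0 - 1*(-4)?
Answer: -237/85 ≈ -2.7882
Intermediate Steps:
h(D, L) = 4 (h(D, L) = 0 + 4 = 4)
Q(u) = 10
t = 16/5 (t = (4*4)/5 = (⅕)*16 = 16/5 ≈ 3.2000)
E(b, j) = -16/5 (E(b, j) = -1*16/5 = -16/5)
f(P) = -7/(5 + P) (f(P) = -(10 + 4)/(2*(5 + P)) = -7/(5 + P))
E(-11, 0) - f(12) = -16/5 - (-7)/(5 + 12) = -16/5 - (-7)/17 = -16/5 - 1*(-7/17) = -16/5 + 7/17 = -237/85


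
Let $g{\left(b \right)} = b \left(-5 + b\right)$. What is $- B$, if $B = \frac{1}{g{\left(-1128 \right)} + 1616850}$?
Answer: $- \frac{1}{2894874} \approx -3.4544 \cdot 10^{-7}$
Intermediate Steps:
$B = \frac{1}{2894874}$ ($B = \frac{1}{- 1128 \left(-5 - 1128\right) + 1616850} = \frac{1}{\left(-1128\right) \left(-1133\right) + 1616850} = \frac{1}{1278024 + 1616850} = \frac{1}{2894874} \approx 3.4544 \cdot 10^{-7}$)
$- B = \left(-1\right) \frac{1}{2894874} = - \frac{1}{2894874}$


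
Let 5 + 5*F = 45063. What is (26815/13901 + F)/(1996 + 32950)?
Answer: 626485333/2428921730 ≈ 0.25793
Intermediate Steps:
F = 45058/5 (F = -1 + (⅕)*45063 = -1 + 45063/5 = 45058/5 ≈ 9011.6)
(26815/13901 + F)/(1996 + 32950) = (26815/13901 + 45058/5)/(1996 + 32950) = (26815*(1/13901) + 45058/5)/34946 = (26815/13901 + 45058/5)*(1/34946) = (626485333/69505)*(1/34946) = 626485333/2428921730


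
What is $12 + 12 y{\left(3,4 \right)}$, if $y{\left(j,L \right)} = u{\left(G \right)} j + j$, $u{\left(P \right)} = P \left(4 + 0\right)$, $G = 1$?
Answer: $192$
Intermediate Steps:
$u{\left(P \right)} = 4 P$ ($u{\left(P \right)} = P 4 = 4 P$)
$y{\left(j,L \right)} = 5 j$ ($y{\left(j,L \right)} = 4 \cdot 1 j + j = 4 j + j = 5 j$)
$12 + 12 y{\left(3,4 \right)} = 12 + 12 \cdot 5 \cdot 3 = 12 + 12 \cdot 15 = 12 + 180 = 192$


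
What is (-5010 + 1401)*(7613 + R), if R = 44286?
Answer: -187303491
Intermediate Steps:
(-5010 + 1401)*(7613 + R) = (-5010 + 1401)*(7613 + 44286) = -3609*51899 = -187303491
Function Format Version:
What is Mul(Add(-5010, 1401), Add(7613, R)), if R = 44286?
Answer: -187303491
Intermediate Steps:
Mul(Add(-5010, 1401), Add(7613, R)) = Mul(Add(-5010, 1401), Add(7613, 44286)) = Mul(-3609, 51899) = -187303491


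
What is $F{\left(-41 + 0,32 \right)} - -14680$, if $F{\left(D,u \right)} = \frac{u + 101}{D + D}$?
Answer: $\frac{1203627}{82} \approx 14678.0$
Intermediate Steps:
$F{\left(D,u \right)} = \frac{101 + u}{2 D}$
$F{\left(-41 + 0,32 \right)} - -14680 = \frac{101 + 32}{2 \left(-41 + 0\right)} - -14680 = \frac{1}{2} \frac{1}{-41} \cdot 133 + 14680 = \frac{1}{2} \left(- \frac{1}{41}\right) 133 + 14680 = - \frac{133}{82} + 14680 = \frac{1203627}{82}$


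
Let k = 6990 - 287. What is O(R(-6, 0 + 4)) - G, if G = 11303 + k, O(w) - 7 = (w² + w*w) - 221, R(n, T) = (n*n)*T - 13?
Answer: 16102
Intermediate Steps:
R(n, T) = -13 + T*n² (R(n, T) = n²*T - 13 = T*n² - 13 = -13 + T*n²)
k = 6703
O(w) = -214 + 2*w² (O(w) = 7 + ((w² + w*w) - 221) = 7 + ((w² + w²) - 221) = 7 + (2*w² - 221) = 7 + (-221 + 2*w²) = -214 + 2*w²)
G = 18006 (G = 11303 + 6703 = 18006)
O(R(-6, 0 + 4)) - G = (-214 + 2*(-13 + (0 + 4)*(-6)²)²) - 1*18006 = (-214 + 2*(-13 + 4*36)²) - 18006 = (-214 + 2*(-13 + 144)²) - 18006 = (-214 + 2*131²) - 18006 = (-214 + 2*17161) - 18006 = (-214 + 34322) - 18006 = 34108 - 18006 = 16102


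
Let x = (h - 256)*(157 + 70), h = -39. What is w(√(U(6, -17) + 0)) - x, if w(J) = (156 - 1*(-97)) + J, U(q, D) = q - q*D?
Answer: 67218 + 6*√3 ≈ 67228.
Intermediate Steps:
U(q, D) = q - D*q
w(J) = 253 + J (w(J) = (156 + 97) + J = 253 + J)
x = -66965 (x = (-39 - 256)*(157 + 70) = -295*227 = -66965)
w(√(U(6, -17) + 0)) - x = (253 + √(6*(1 - 1*(-17)) + 0)) - 1*(-66965) = (253 + √(6*(1 + 17) + 0)) + 66965 = (253 + √(6*18 + 0)) + 66965 = (253 + √(108 + 0)) + 66965 = (253 + √108) + 66965 = (253 + 6*√3) + 66965 = 67218 + 6*√3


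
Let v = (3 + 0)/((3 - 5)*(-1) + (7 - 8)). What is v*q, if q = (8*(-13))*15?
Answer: -4680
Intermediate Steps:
v = 3 (v = 3/(-2*(-1) - 1) = 3/(2 - 1) = 3/1 = 3*1 = 3)
q = -1560 (q = -104*15 = -1560)
v*q = 3*(-1560) = -4680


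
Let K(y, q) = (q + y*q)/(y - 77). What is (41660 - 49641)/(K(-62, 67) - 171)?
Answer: 1109359/19682 ≈ 56.364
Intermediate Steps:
K(y, q) = (q + q*y)/(-77 + y)
(41660 - 49641)/(K(-62, 67) - 171) = (41660 - 49641)/(67*(1 - 62)/(-77 - 62) - 171) = -7981/(67*(-61)/(-139) - 171) = -7981/(67*(-1/139)*(-61) - 171) = -7981/(4087/139 - 171) = -7981/(-19682/139) = -7981*(-139/19682) = 1109359/19682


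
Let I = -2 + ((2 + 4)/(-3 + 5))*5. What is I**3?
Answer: 2197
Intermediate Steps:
I = 13 (I = -2 + (6/2)*5 = -2 + (6*(1/2))*5 = -2 + 3*5 = -2 + 15 = 13)
I**3 = 13**3 = 2197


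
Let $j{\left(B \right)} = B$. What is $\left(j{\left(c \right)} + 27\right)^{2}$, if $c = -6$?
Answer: $441$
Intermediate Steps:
$\left(j{\left(c \right)} + 27\right)^{2} = \left(-6 + 27\right)^{2} = 21^{2} = 441$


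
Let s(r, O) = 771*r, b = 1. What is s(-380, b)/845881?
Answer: -292980/845881 ≈ -0.34636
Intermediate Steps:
s(-380, b)/845881 = (771*(-380))/845881 = -292980*1/845881 = -292980/845881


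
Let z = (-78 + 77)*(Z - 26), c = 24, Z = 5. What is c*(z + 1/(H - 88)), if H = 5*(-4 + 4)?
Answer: 5541/11 ≈ 503.73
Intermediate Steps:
H = 0 (H = 5*0 = 0)
z = 21 (z = (-78 + 77)*(5 - 26) = -1*(-21) = 21)
c*(z + 1/(H - 88)) = 24*(21 + 1/(0 - 88)) = 24*(21 + 1/(-88)) = 24*(21 - 1/88) = 24*(1847/88) = 5541/11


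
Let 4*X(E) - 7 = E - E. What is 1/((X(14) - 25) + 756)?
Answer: 4/2931 ≈ 0.0013647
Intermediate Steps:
X(E) = 7/4 (X(E) = 7/4 + (E - E)/4 = 7/4 + (¼)*0 = 7/4 + 0 = 7/4)
1/((X(14) - 25) + 756) = 1/((7/4 - 25) + 756) = 1/(-93/4 + 756) = 1/(2931/4) = 4/2931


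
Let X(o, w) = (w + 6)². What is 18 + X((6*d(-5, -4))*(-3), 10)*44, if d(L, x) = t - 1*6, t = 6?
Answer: 11282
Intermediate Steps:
d(L, x) = 0 (d(L, x) = 6 - 1*6 = 6 - 6 = 0)
X(o, w) = (6 + w)²
18 + X((6*d(-5, -4))*(-3), 10)*44 = 18 + (6 + 10)²*44 = 18 + 16²*44 = 18 + 256*44 = 18 + 11264 = 11282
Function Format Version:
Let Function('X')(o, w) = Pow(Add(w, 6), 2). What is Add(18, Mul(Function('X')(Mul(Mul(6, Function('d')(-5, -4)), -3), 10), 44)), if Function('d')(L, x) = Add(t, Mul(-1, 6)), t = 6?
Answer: 11282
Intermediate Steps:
Function('d')(L, x) = 0 (Function('d')(L, x) = Add(6, Mul(-1, 6)) = Add(6, -6) = 0)
Function('X')(o, w) = Pow(Add(6, w), 2)
Add(18, Mul(Function('X')(Mul(Mul(6, Function('d')(-5, -4)), -3), 10), 44)) = Add(18, Mul(Pow(Add(6, 10), 2), 44)) = Add(18, Mul(Pow(16, 2), 44)) = Add(18, Mul(256, 44)) = Add(18, 11264) = 11282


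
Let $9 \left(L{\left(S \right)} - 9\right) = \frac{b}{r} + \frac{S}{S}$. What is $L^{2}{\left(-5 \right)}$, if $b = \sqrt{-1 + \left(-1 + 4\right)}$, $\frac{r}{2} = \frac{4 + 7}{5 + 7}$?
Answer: $\frac{813676}{9801} + \frac{328 \sqrt{2}}{297} \approx 84.582$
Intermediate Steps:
$r = \frac{11}{6}$ ($r = 2 \frac{4 + 7}{5 + 7} = 2 \cdot \frac{11}{12} = \frac{11}{6} \approx 1.8333$)
$b = \sqrt{2}$ ($b = \sqrt{-1 + 3} = \sqrt{2} \approx 1.4142$)
$L{\left(S \right)} = \frac{82}{9} + \frac{2 \sqrt{2}}{33}$ ($L{\left(S \right)} = 9 + \frac{\frac{\sqrt{2}}{\frac{11}{6}} + \frac{S}{S}}{9} = 9 + \frac{\sqrt{2} \cdot \frac{6}{11} + 1}{9} = 9 + \frac{\frac{6 \sqrt{2}}{11} + 1}{9} = 9 + \frac{1 + \frac{6 \sqrt{2}}{11}}{9} = 9 + \left(\frac{1}{9} + \frac{2 \sqrt{2}}{33}\right) = \frac{82}{9} + \frac{2 \sqrt{2}}{33}$)
$L^{2}{\left(-5 \right)} = \left(\frac{82}{9} + \frac{2 \sqrt{2}}{33}\right)^{2}$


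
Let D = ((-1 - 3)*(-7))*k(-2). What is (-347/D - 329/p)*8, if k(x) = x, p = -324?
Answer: 32713/567 ≈ 57.695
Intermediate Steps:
D = -56 (D = ((-1 - 3)*(-7))*(-2) = -4*(-7)*(-2) = 28*(-2) = -56)
(-347/D - 329/p)*8 = (-347/(-56) - 329/(-324))*8 = (-347*(-1/56) - 329*(-1/324))*8 = (347/56 + 329/324)*8 = (32713/4536)*8 = 32713/567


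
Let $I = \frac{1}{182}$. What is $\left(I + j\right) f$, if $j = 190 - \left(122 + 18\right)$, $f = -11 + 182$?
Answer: $\frac{1556271}{182} \approx 8550.9$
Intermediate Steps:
$I = \frac{1}{182} \approx 0.0054945$
$f = 171$
$j = 50$ ($j = 190 - 140 = 50$)
$\left(I + j\right) f = \left(\frac{1}{182} + 50\right) 171 = \frac{9101}{182} \cdot 171 = \frac{1556271}{182}$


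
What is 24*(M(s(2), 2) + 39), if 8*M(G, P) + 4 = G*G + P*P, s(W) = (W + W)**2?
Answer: 1704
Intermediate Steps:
s(W) = 4*W**2 (s(W) = (2*W)**2 = 4*W**2)
M(G, P) = -1/2 + G**2/8 + P**2/8 (M(G, P) = -1/2 + (G*G + P*P)/8 = -1/2 + (G**2 + P**2)/8 = -1/2 + (G**2/8 + P**2/8) = -1/2 + G**2/8 + P**2/8)
24*(M(s(2), 2) + 39) = 24*((-1/2 + (4*2**2)**2/8 + (1/8)*2**2) + 39) = 24*((-1/2 + (4*4)**2/8 + (1/8)*4) + 39) = 24*((-1/2 + (1/8)*16**2 + 1/2) + 39) = 24*((-1/2 + (1/8)*256 + 1/2) + 39) = 24*((-1/2 + 32 + 1/2) + 39) = 24*(32 + 39) = 24*71 = 1704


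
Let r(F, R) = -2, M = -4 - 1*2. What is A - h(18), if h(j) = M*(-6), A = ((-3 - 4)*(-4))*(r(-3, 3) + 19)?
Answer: 440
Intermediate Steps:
M = -6 (M = -4 - 2 = -6)
A = 476 (A = ((-3 - 4)*(-4))*(-2 + 19) = -7*(-4)*17 = 28*17 = 476)
h(j) = 36 (h(j) = -6*(-6) = 36)
A - h(18) = 476 - 1*36 = 476 - 36 = 440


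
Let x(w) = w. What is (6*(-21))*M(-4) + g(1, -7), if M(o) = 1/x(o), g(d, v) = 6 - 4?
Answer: 67/2 ≈ 33.500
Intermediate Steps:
g(d, v) = 2
M(o) = 1/o
(6*(-21))*M(-4) + g(1, -7) = (6*(-21))/(-4) + 2 = -126*(-¼) + 2 = 63/2 + 2 = 67/2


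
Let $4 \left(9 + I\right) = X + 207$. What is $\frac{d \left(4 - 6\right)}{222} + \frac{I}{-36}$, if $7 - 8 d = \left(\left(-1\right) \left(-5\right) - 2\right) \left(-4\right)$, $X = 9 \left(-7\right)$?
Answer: $- \frac{685}{888} \approx -0.7714$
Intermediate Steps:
$X = -63$
$d = \frac{19}{8}$ ($d = \frac{7}{8} - \frac{\left(\left(-1\right) \left(-5\right) - 2\right) \left(-4\right)}{8} = \frac{7}{8} - \frac{\left(5 - 2\right) \left(-4\right)}{8} = \frac{7}{8} - \frac{3 \left(-4\right)}{8} = \frac{7}{8} - - \frac{3}{2} = \frac{7}{8} + \frac{3}{2} = \frac{19}{8} \approx 2.375$)
$I = 27$ ($I = -9 + \frac{-63 + 207}{4} = -9 + \frac{1}{4} \cdot 144 = -9 + 36 = 27$)
$\frac{d \left(4 - 6\right)}{222} + \frac{I}{-36} = \frac{\frac{19}{8} \left(4 - 6\right)}{222} + \frac{27}{-36} = \frac{19}{8} \left(-2\right) \frac{1}{222} + 27 \left(- \frac{1}{36}\right) = \left(- \frac{19}{4}\right) \frac{1}{222} - \frac{3}{4} = - \frac{19}{888} - \frac{3}{4} = - \frac{685}{888}$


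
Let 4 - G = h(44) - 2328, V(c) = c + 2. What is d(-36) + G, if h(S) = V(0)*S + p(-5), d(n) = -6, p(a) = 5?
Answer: 2233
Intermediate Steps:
V(c) = 2 + c
h(S) = 5 + 2*S (h(S) = (2 + 0)*S + 5 = 2*S + 5 = 5 + 2*S)
G = 2239 (G = 4 - ((5 + 2*44) - 2328) = 4 - ((5 + 88) - 2328) = 4 - (93 - 2328) = 4 - 1*(-2235) = 4 + 2235 = 2239)
d(-36) + G = -6 + 2239 = 2233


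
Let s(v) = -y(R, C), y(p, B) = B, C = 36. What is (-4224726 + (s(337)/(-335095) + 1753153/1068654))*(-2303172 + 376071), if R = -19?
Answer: 971821861058456175102467/119366870710 ≈ 8.1415e+12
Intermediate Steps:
s(v) = -36 (s(v) = -1*36 = -36)
(-4224726 + (s(337)/(-335095) + 1753153/1068654))*(-2303172 + 376071) = (-4224726 + (-36/(-335095) + 1753153/1068654))*(-2303172 + 376071) = (-4224726 + (-36*(-1/335095) + 1753153*(1/1068654)))*(-1927101) = (-4224726 + (36/335095 + 1753153/1068654))*(-1927101) = (-4224726 + 587511276079/358100612130)*(-1927101) = -1512876379170250301/358100612130*(-1927101) = 971821861058456175102467/119366870710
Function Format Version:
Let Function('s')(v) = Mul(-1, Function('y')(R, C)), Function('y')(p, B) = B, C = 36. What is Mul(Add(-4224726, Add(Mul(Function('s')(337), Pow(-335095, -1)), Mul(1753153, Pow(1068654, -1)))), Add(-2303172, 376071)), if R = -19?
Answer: Rational(971821861058456175102467, 119366870710) ≈ 8.1415e+12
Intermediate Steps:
Function('s')(v) = -36 (Function('s')(v) = Mul(-1, 36) = -36)
Mul(Add(-4224726, Add(Mul(Function('s')(337), Pow(-335095, -1)), Mul(1753153, Pow(1068654, -1)))), Add(-2303172, 376071)) = Mul(Add(-4224726, Add(Mul(-36, Pow(-335095, -1)), Mul(1753153, Pow(1068654, -1)))), Add(-2303172, 376071)) = Mul(Add(-4224726, Add(Mul(-36, Rational(-1, 335095)), Mul(1753153, Rational(1, 1068654)))), -1927101) = Mul(Add(-4224726, Add(Rational(36, 335095), Rational(1753153, 1068654))), -1927101) = Mul(Add(-4224726, Rational(587511276079, 358100612130)), -1927101) = Mul(Rational(-1512876379170250301, 358100612130), -1927101) = Rational(971821861058456175102467, 119366870710)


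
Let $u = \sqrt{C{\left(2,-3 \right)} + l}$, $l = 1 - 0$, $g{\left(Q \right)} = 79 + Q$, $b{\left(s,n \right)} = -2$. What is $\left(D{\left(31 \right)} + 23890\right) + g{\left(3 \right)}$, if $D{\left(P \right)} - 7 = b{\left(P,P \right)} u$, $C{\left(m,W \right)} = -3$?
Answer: $23979 - 2 i \sqrt{2} \approx 23979.0 - 2.8284 i$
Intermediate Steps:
$l = 1$ ($l = 1 + 0 = 1$)
$u = i \sqrt{2}$ ($u = \sqrt{-3 + 1} = \sqrt{-2} = i \sqrt{2} \approx 1.4142 i$)
$D{\left(P \right)} = 7 - 2 i \sqrt{2}$
$\left(D{\left(31 \right)} + 23890\right) + g{\left(3 \right)} = \left(\left(7 - 2 i \sqrt{2}\right) + 23890\right) + \left(79 + 3\right) = \left(23897 - 2 i \sqrt{2}\right) + 82 = 23979 - 2 i \sqrt{2}$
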